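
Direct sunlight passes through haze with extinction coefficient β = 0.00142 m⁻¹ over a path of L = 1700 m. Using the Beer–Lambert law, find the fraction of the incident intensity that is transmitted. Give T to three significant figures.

0.0895

τ = β·L = 0.00142 × 1700 = 2.4140.
T = exp(−2.4140) = 0.0895.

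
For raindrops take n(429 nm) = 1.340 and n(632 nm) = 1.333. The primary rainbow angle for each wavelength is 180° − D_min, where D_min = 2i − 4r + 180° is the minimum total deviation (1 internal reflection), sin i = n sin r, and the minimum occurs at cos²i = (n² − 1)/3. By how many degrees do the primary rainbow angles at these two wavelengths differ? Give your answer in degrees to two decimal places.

At 429 nm (n = 1.340): cos²i = 0.26520 → i = 59.004°, r = 39.770°, D_min = 138.929°, rainbow angle = 41.071°.
At 632 nm (n = 1.333): cos²i = 0.25896 → i = 59.410°, r = 40.225°, D_min = 137.922°, rainbow angle = 42.078°.
Angular width = |41.071° − 42.078°| = 1.007°.

1.01°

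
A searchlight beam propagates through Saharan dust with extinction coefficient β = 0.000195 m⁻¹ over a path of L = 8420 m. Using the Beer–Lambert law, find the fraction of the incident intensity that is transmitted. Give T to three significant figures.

0.194

τ = β·L = 0.000195 × 8420 = 1.6419.
T = exp(−1.6419) = 0.1936.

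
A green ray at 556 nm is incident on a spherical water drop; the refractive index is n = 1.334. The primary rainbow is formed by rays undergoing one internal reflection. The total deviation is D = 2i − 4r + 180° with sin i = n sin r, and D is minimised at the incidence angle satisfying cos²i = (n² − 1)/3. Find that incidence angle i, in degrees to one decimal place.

59.4°

cos²i = (1.334² − 1)/3 = (1.77956 − 1)/3 = 0.25985.
cos i = 0.50976, so i = 59.352°.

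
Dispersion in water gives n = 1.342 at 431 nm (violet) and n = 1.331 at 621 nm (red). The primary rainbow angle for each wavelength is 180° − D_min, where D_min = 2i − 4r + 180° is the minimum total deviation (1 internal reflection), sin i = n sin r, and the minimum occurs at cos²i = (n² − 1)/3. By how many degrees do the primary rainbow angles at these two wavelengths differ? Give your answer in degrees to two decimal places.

At 431 nm (n = 1.342): cos²i = 0.26699 → i = 58.888°, r = 39.641°, D_min = 139.213°, rainbow angle = 40.787°.
At 621 nm (n = 1.331): cos²i = 0.25719 → i = 59.527°, r = 40.356°, D_min = 137.630°, rainbow angle = 42.370°.
Angular width = |40.787° − 42.370°| = 1.583°.

1.58°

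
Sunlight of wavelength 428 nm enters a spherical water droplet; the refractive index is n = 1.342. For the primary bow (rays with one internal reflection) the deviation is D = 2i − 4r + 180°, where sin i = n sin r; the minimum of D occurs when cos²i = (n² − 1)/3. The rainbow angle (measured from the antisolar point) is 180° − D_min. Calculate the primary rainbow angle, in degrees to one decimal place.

40.8°

cos²i = (1.80096 − 1)/3 = 0.26699; i = arccos(0.51671) = 58.888°.
sin r = sin 58.888°/1.342 = 0.63797; r = 39.641°.
D_min = 2·58.888° − 4·39.641° + 180° = 139.213°.
Rainbow angle = 180° − D_min = 40.787°.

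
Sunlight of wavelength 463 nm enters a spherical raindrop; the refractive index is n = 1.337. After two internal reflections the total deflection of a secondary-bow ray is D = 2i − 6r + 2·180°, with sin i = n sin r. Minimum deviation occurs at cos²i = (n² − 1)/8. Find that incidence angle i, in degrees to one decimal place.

71.7°

cos²i = (1.337² − 1)/8 = (1.78757 − 1)/8 = 0.09845.
cos i = 0.31376, so i = 71.714°.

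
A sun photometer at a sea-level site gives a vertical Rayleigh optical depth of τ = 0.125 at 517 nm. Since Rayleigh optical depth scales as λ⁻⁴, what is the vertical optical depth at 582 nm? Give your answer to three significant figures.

τ(582 nm) = τ(517 nm) × (517/582)⁴ = 0.125 × (0.8883)⁴ = 0.125 × 0.6227 = 0.0778.

0.0778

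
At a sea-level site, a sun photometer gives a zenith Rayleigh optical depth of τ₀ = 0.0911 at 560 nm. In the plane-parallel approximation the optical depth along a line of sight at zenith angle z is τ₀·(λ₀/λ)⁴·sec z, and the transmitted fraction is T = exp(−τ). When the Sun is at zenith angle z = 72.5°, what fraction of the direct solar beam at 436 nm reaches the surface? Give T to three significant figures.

0.438

sec 72.5° = 3.3255.
τ = 0.0911 × (560/436)⁴ × 3.3255 = 0.0911 × 2.7215 × 3.3255 = 0.8245.
T = exp(−0.8245) = 0.4385.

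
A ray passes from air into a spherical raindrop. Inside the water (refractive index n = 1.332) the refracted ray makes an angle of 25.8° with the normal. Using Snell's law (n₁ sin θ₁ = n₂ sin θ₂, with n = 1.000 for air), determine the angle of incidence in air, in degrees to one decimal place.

Snell: sin θ_i = n · sin θ_r = 1.332 × sin 25.8° = 1.332 × 0.4352 = 0.5797.
θ_i = arcsin(0.5797) = 35.43°.

35.4°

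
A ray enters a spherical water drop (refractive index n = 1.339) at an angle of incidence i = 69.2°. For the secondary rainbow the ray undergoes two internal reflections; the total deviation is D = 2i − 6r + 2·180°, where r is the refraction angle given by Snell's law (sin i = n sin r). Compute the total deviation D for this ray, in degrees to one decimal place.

sin r = sin 69.2° / 1.339 = 0.9348/1.339 = 0.6982; r = 44.28°.
D = 2·69.2° − 6·44.28° + 2·180° = 138.40° − 265.67° + 360° = 232.73°.

232.7°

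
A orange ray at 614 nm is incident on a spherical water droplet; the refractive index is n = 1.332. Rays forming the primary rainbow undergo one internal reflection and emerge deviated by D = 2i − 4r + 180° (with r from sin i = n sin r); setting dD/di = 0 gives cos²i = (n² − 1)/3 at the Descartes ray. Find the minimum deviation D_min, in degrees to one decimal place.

137.8°

cos²i = (1.77422 − 1)/3 = 0.25807; i = arccos(0.50801) = 59.469°.
sin r = sin 59.469°/1.332 = 0.64666; r = 40.290°.
D_min = 2·59.469° − 4·40.290° + 180° = 137.776°.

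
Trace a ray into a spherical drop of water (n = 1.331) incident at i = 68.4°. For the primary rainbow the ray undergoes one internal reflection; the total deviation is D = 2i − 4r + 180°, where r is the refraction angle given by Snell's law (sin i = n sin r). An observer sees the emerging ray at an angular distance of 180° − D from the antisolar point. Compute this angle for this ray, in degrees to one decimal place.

40.4°

sin r = sin 68.4° / 1.331 = 0.9298/1.331 = 0.6986; r = 44.31°.
D = 2·68.4° − 4·44.31° + 180° = 136.80° − 177.24° + 180° = 139.56°.
Angle from antisolar point = 180° − D = 40.44°.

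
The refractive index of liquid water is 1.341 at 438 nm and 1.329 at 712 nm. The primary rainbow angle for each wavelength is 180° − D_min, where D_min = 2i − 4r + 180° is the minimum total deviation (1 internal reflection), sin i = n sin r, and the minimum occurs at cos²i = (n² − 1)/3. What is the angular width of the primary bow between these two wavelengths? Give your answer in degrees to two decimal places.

1.73°

At 438 nm (n = 1.341): cos²i = 0.26609 → i = 58.946°, r = 39.705°, D_min = 139.071°, rainbow angle = 40.929°.
At 712 nm (n = 1.329): cos²i = 0.25541 → i = 59.643°, r = 40.487°, D_min = 137.337°, rainbow angle = 42.663°.
Angular width = |40.929° − 42.663°| = 1.735°.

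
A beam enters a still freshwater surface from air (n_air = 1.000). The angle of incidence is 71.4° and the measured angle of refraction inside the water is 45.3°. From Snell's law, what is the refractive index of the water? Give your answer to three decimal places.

n = sin θ_i / sin θ_r = sin 71.4° / sin 45.3° = 0.9478 / 0.7108 = 1.3334.

1.333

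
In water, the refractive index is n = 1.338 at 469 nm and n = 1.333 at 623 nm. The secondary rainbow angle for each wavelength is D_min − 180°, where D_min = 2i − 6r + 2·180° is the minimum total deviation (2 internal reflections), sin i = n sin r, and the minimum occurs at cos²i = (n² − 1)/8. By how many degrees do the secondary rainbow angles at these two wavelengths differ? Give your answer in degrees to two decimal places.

At 469 nm (n = 1.338): cos²i = 0.09878 → i = 71.682°, r = 45.195°, D_min = 232.193°, rainbow angle = 52.193°.
At 623 nm (n = 1.333): cos²i = 0.09711 → i = 71.843°, r = 45.466°, D_min = 230.891°, rainbow angle = 50.891°.
Angular width = |52.193° − 50.891°| = 1.302°.

1.30°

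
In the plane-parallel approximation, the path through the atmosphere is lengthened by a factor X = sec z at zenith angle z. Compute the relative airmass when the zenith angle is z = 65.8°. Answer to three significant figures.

2.44

X = sec z = 1/cos 65.8° = 1/0.4099 = 2.4395.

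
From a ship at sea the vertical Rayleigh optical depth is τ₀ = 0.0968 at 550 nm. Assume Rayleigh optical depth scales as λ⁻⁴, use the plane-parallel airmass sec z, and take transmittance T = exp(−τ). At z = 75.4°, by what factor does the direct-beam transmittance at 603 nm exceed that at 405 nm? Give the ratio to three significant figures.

Airmass: sec 75.4° = 3.9672.
τ(603 nm) = 0.0968 × (550/603)⁴ × 3.9672 = 0.0968 × 0.6921 × 3.9672 = 0.2658.
τ(405 nm) = 0.0968 × (550/405)⁴ × 3.9672 = 0.0968 × 3.4012 × 3.9672 = 1.3061.
T(603)/T(405) = exp(τ_B − τ_A) = exp(1.0403) = 2.8302.

2.83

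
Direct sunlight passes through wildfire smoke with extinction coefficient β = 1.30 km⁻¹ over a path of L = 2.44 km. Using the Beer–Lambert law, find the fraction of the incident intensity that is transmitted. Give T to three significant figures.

τ = β·L = 1.30 × 2.44 = 3.1720.
T = exp(−3.1720) = 0.0419.

0.0419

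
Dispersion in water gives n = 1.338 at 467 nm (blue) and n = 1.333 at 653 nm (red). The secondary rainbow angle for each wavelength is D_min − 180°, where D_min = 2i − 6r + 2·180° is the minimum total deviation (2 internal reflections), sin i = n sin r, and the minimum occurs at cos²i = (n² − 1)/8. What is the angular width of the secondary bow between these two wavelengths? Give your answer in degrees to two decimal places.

1.30°

At 467 nm (n = 1.338): cos²i = 0.09878 → i = 71.682°, r = 45.195°, D_min = 232.193°, rainbow angle = 52.193°.
At 653 nm (n = 1.333): cos²i = 0.09711 → i = 71.843°, r = 45.466°, D_min = 230.891°, rainbow angle = 50.891°.
Angular width = |52.193° − 50.891°| = 1.302°.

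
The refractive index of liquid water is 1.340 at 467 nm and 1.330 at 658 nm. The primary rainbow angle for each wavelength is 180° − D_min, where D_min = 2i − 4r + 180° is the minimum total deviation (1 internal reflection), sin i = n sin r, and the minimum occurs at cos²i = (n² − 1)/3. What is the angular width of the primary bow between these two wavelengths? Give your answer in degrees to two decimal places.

1.45°

At 467 nm (n = 1.340): cos²i = 0.26520 → i = 59.004°, r = 39.770°, D_min = 138.929°, rainbow angle = 41.071°.
At 658 nm (n = 1.330): cos²i = 0.25630 → i = 59.585°, r = 40.422°, D_min = 137.484°, rainbow angle = 42.516°.
Angular width = |41.071° − 42.516°| = 1.445°.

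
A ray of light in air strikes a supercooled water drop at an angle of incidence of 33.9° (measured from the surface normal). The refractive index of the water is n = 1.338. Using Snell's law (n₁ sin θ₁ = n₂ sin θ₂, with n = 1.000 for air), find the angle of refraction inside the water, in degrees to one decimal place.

24.6°

Snell: sin θ_r = sin θ_i / n = sin 33.9° / 1.338 = 0.5577 / 1.338 = 0.4168.
θ_r = arcsin(0.4168) = 24.64°.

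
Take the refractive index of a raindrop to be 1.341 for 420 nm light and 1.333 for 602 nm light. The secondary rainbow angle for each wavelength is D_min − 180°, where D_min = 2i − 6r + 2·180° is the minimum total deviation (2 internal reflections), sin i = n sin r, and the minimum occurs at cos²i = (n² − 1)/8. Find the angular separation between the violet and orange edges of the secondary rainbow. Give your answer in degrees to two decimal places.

2.08°

At 420 nm (n = 1.341): cos²i = 0.09979 → i = 71.586°, r = 45.034°, D_min = 232.966°, rainbow angle = 52.966°.
At 602 nm (n = 1.333): cos²i = 0.09711 → i = 71.843°, r = 45.466°, D_min = 230.891°, rainbow angle = 50.891°.
Angular width = |52.966° − 50.891°| = 2.075°.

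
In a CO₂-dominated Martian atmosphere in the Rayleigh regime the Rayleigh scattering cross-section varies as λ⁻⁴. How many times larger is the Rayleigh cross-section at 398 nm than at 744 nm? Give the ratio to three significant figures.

12.2

Rayleigh scattering ∝ λ⁻⁴, so the ratio of coefficients is the inverse fourth power of the wavelength ratio.
σ(398)/σ(744) = (744/398)⁴ = (1.8693)⁴ = 12.21.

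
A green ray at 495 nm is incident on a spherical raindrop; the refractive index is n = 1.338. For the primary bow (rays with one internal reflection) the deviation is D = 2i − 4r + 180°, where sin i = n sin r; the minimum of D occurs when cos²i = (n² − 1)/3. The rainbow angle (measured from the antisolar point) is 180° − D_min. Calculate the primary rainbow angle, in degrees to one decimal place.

cos²i = (1.79024 − 1)/3 = 0.26341; i = arccos(0.51324) = 59.120°.
sin r = sin 59.120°/1.338 = 0.64144; r = 39.899°.
D_min = 2·59.120° − 4·39.899° + 180° = 138.643°.
Rainbow angle = 180° − D_min = 41.357°.

41.4°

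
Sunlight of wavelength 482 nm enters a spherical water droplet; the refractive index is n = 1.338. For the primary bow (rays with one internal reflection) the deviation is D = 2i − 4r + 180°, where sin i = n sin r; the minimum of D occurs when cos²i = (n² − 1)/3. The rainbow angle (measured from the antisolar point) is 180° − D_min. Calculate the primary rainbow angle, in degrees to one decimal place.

41.4°

cos²i = (1.79024 − 1)/3 = 0.26341; i = arccos(0.51324) = 59.120°.
sin r = sin 59.120°/1.338 = 0.64144; r = 39.899°.
D_min = 2·59.120° − 4·39.899° + 180° = 138.643°.
Rainbow angle = 180° − D_min = 41.357°.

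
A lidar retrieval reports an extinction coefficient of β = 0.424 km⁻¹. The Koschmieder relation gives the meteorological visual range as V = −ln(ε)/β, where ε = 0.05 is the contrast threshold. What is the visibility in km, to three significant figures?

7.07 km

V = −ln(0.05) / 0.424 = 2.996 / 0.424 = 7.0654 km.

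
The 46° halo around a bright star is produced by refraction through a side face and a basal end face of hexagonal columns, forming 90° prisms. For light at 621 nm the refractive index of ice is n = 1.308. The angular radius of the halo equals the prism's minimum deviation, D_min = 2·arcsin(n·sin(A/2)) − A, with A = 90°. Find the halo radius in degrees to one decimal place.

45.3°

n·sin(A/2) = 1.308 × sin 45° = 1.308 × 0.7071 = 0.9249.
D_min = 2·arcsin(0.9249) − 90° = 2 × 67.653° − 90° = 45.305°.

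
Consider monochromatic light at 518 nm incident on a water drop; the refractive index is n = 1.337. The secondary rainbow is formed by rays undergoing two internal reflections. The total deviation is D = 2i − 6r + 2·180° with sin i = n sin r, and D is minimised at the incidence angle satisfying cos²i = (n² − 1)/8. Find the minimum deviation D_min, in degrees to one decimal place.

231.9°

cos²i = (1.78757 − 1)/8 = 0.09845; i = arccos(0.31376) = 71.714°.
sin r = sin 71.714°/1.337 = 0.71017; r = 45.249°.
D_min = 2·71.714° − 6·45.249° + 360° = 231.934°.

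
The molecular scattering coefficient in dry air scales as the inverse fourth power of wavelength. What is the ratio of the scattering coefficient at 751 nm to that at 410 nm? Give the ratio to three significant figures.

0.0888

Rayleigh scattering ∝ λ⁻⁴, so the ratio of coefficients is the inverse fourth power of the wavelength ratio.
σ(751)/σ(410) = (410/751)⁴ = (0.5459)⁴ = 0.08883.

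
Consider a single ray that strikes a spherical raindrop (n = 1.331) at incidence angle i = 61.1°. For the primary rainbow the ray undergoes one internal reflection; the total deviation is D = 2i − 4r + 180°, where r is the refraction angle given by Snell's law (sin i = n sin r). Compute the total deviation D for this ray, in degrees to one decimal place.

137.7°

sin r = sin 61.1° / 1.331 = 0.8755/1.331 = 0.6577; r = 41.13°.
D = 2·61.1° − 4·41.13° + 180° = 122.20° − 164.51° + 180° = 137.69°.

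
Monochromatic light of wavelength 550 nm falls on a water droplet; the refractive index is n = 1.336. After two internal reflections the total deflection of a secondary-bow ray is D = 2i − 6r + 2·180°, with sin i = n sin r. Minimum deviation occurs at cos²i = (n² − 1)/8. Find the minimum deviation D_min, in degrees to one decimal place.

cos²i = (1.78490 − 1)/8 = 0.09811; i = arccos(0.31323) = 71.746°.
sin r = sin 71.746°/1.336 = 0.71084; r = 45.303°.
D_min = 2·71.746° − 6·45.303° + 360° = 231.674°.

231.7°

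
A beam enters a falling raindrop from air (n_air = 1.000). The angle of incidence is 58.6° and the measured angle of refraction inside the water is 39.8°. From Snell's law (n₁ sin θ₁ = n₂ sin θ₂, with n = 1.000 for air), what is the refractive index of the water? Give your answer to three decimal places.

1.333

n = sin θ_i / sin θ_r = sin 58.6° / sin 39.8° = 0.8536 / 0.6401 = 1.3334.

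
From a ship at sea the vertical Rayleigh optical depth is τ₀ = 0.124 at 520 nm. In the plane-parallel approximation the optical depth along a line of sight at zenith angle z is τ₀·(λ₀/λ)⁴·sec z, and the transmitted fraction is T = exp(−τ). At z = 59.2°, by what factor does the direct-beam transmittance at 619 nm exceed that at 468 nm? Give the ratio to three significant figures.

Airmass: sec 59.2° = 1.9530.
τ(619 nm) = 0.124 × (520/619)⁴ × 1.9530 = 0.124 × 0.4980 × 1.9530 = 0.1206.
τ(468 nm) = 0.124 × (520/468)⁴ × 1.9530 = 0.124 × 1.5242 × 1.9530 = 0.3691.
T(619)/T(468) = exp(τ_B − τ_A) = exp(0.2485) = 1.2821.

1.28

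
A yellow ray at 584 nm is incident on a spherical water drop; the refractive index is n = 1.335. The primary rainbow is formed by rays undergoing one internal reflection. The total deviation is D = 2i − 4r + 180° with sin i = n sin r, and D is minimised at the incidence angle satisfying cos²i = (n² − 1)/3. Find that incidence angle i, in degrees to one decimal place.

59.3°

cos²i = (1.335² − 1)/3 = (1.78222 − 1)/3 = 0.26074.
cos i = 0.51063, so i = 59.294°.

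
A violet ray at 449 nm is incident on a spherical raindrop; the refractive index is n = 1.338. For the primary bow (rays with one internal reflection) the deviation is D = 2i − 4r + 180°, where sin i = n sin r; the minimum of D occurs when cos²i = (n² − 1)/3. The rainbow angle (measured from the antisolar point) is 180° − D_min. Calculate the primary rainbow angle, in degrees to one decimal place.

41.4°

cos²i = (1.79024 − 1)/3 = 0.26341; i = arccos(0.51324) = 59.120°.
sin r = sin 59.120°/1.338 = 0.64144; r = 39.899°.
D_min = 2·59.120° − 4·39.899° + 180° = 138.643°.
Rainbow angle = 180° − D_min = 41.357°.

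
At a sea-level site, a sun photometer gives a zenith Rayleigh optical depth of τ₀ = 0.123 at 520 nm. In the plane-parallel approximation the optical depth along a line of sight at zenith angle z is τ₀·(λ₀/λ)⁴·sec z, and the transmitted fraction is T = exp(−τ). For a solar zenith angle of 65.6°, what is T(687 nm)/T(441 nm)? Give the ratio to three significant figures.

1.61

Airmass: sec 65.6° = 2.4207.
τ(687 nm) = 0.123 × (520/687)⁴ × 2.4207 = 0.123 × 0.3282 × 2.4207 = 0.0977.
τ(441 nm) = 0.123 × (520/441)⁴ × 2.4207 = 0.123 × 1.9331 × 2.4207 = 0.5756.
T(687)/T(441) = exp(τ_B − τ_A) = exp(0.4778) = 1.6126.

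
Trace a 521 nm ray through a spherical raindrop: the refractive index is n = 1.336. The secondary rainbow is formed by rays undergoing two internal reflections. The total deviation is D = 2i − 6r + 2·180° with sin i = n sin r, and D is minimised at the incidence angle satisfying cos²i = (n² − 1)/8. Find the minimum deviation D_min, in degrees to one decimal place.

cos²i = (1.78490 − 1)/8 = 0.09811; i = arccos(0.31323) = 71.746°.
sin r = sin 71.746°/1.336 = 0.71084; r = 45.303°.
D_min = 2·71.746° − 6·45.303° + 360° = 231.674°.

231.7°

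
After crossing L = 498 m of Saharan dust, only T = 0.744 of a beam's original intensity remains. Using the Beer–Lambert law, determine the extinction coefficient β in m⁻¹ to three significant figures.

Beer–Lambert: T = exp(−βL) ⇒ β = −ln(T)/L = −ln(0.744)/498 = 0.2957/498 = 0.0005938 m⁻¹.

0.000594 m⁻¹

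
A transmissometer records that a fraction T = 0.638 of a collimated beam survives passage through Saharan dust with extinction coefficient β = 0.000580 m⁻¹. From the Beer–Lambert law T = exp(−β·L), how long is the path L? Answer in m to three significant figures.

775 m

Beer–Lambert: T = exp(−βL) ⇒ L = −ln(T)/β = −ln(0.638)/0.000580 = 0.4494/0.000580 = 774.9 m.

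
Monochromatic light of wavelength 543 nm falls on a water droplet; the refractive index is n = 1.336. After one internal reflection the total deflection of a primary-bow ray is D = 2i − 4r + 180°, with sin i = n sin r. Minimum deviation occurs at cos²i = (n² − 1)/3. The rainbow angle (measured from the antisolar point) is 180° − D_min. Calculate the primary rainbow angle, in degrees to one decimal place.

cos²i = (1.78490 − 1)/3 = 0.26163; i = arccos(0.51150) = 59.236°.
sin r = sin 59.236°/1.336 = 0.64318; r = 40.029°.
D_min = 2·59.236° − 4·40.029° + 180° = 138.356°.
Rainbow angle = 180° − D_min = 41.644°.

41.6°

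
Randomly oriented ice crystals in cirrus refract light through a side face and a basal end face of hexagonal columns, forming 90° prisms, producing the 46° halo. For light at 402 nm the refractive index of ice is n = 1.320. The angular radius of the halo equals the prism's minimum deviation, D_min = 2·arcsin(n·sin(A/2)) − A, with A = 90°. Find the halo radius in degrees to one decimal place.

47.9°

n·sin(A/2) = 1.320 × sin 45° = 1.320 × 0.7071 = 0.9334.
D_min = 2·arcsin(0.9334) − 90° = 2 × 68.968° − 90° = 47.936°.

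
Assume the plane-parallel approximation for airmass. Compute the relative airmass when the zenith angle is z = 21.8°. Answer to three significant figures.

1.08

X = sec z = 1/cos 21.8° = 1/0.9285 = 1.0770.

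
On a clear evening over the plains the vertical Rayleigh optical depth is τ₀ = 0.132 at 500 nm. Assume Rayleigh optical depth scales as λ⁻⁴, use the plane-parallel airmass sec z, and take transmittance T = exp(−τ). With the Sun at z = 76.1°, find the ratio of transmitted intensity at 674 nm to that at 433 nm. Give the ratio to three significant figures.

Airmass: sec 76.1° = 4.1627.
τ(674 nm) = 0.132 × (500/674)⁴ × 4.1627 = 0.132 × 0.3029 × 4.1627 = 0.1664.
τ(433 nm) = 0.132 × (500/433)⁴ × 4.1627 = 0.132 × 1.7780 × 4.1627 = 0.9770.
T(674)/T(433) = exp(τ_B − τ_A) = exp(0.8105) = 2.2491.

2.25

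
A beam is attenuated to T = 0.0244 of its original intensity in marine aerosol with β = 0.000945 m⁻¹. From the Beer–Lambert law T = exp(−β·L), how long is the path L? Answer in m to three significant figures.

Beer–Lambert: T = exp(−βL) ⇒ L = −ln(T)/β = −ln(0.0244)/0.000945 = 3.7132/0.000945 = 3929 m.

3930 m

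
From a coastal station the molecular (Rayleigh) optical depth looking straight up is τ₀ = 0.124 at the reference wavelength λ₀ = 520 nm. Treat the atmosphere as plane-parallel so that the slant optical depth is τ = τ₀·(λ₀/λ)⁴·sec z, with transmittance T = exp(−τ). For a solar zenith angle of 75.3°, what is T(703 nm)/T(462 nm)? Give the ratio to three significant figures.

1.89

Airmass: sec 75.3° = 3.9408.
τ(703 nm) = 0.124 × (520/703)⁴ × 3.9408 = 0.124 × 0.2994 × 3.9408 = 0.1463.
τ(462 nm) = 0.124 × (520/462)⁴ × 3.9408 = 0.124 × 1.6049 × 3.9408 = 0.7842.
T(703)/T(462) = exp(τ_B − τ_A) = exp(0.6380) = 1.8926.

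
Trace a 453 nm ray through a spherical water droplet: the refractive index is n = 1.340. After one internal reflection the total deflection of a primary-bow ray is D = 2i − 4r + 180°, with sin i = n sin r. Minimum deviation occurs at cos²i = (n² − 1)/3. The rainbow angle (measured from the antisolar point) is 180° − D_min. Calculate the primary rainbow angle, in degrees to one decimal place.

cos²i = (1.79560 − 1)/3 = 0.26520; i = arccos(0.51498) = 59.004°.
sin r = sin 59.004°/1.340 = 0.63971; r = 39.770°.
D_min = 2·59.004° − 4·39.770° + 180° = 138.929°.
Rainbow angle = 180° − D_min = 41.071°.

41.1°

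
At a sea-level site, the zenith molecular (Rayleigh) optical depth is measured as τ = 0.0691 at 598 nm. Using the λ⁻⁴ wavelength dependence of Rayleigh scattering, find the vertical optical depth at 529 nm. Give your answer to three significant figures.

0.113

τ(529 nm) = τ(598 nm) × (598/529)⁴ = 0.0691 × (1.1304)⁴ = 0.0691 × 1.6330 = 0.1128.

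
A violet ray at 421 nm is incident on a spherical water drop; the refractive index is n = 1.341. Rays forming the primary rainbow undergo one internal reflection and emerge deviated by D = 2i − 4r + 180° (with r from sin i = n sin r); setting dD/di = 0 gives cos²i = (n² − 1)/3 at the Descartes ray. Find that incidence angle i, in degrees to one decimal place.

cos²i = (1.341² − 1)/3 = (1.79828 − 1)/3 = 0.26609.
cos i = 0.51584, so i = 58.946°.

58.9°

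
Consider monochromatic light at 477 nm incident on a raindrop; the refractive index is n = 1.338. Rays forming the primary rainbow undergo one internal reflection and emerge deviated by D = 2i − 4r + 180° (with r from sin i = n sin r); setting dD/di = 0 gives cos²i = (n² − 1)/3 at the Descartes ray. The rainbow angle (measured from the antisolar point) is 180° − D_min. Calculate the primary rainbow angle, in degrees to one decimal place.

cos²i = (1.79024 − 1)/3 = 0.26341; i = arccos(0.51324) = 59.120°.
sin r = sin 59.120°/1.338 = 0.64144; r = 39.899°.
D_min = 2·59.120° − 4·39.899° + 180° = 138.643°.
Rainbow angle = 180° − D_min = 41.357°.

41.4°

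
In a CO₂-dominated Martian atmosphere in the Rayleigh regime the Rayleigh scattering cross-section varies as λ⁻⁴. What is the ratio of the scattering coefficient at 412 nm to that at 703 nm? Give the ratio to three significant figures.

Rayleigh scattering ∝ λ⁻⁴, so the ratio of coefficients is the inverse fourth power of the wavelength ratio.
σ(412)/σ(703) = (703/412)⁴ = (1.7063)⁴ = 8.477.

8.48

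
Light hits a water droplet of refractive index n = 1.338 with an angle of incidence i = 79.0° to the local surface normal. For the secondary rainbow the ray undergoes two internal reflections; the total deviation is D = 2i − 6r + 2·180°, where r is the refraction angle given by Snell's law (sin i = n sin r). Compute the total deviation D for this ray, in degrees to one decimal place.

sin r = sin 79.0° / 1.338 = 0.9816/1.338 = 0.7337; r = 47.19°.
D = 2·79.0° − 6·47.19° + 2·180° = 158.00° − 283.16° + 360° = 234.84°.

234.8°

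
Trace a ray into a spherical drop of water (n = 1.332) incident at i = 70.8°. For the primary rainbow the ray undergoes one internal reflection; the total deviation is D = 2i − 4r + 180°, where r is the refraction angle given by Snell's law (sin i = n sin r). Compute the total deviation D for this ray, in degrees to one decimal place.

sin r = sin 70.8° / 1.332 = 0.9444/1.332 = 0.7090; r = 45.15°.
D = 2·70.8° − 4·45.15° + 180° = 141.60° − 180.61° + 180° = 140.99°.

141.0°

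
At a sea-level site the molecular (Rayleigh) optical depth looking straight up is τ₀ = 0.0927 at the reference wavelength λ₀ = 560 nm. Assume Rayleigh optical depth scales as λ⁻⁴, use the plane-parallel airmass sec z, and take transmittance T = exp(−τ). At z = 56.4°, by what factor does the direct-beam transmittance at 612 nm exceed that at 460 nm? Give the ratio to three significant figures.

Airmass: sec 56.4° = 1.8070.
τ(612 nm) = 0.0927 × (560/612)⁴ × 1.8070 = 0.0927 × 0.7010 × 1.8070 = 0.1174.
τ(460 nm) = 0.0927 × (560/460)⁴ × 1.8070 = 0.0927 × 2.1964 × 1.8070 = 0.3679.
T(612)/T(460) = exp(τ_B − τ_A) = exp(0.2505) = 1.2847.

1.28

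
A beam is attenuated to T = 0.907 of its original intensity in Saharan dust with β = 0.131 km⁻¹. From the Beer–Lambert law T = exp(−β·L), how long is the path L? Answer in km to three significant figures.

Beer–Lambert: T = exp(−βL) ⇒ L = −ln(T)/β = −ln(0.907)/0.131 = 0.0976/0.131 = 0.7451 km.

0.745 km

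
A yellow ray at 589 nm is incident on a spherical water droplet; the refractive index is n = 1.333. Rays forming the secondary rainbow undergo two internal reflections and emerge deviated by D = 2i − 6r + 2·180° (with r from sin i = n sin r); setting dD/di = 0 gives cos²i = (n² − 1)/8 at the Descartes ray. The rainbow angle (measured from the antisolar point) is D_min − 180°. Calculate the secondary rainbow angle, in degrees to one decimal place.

50.9°

cos²i = (1.77689 − 1)/8 = 0.09711; i = arccos(0.31163) = 71.843°.
sin r = sin 71.843°/1.333 = 0.71283; r = 45.466°.
D_min = 2·71.843° − 6·45.466° + 360° = 230.891°.
Rainbow angle = D_min − 180° = 50.891°.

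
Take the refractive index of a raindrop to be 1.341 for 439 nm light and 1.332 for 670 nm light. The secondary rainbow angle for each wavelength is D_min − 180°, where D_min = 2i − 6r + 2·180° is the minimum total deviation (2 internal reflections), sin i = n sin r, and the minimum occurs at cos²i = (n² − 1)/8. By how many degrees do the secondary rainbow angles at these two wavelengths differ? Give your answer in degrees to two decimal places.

2.34°

At 439 nm (n = 1.341): cos²i = 0.09979 → i = 71.586°, r = 45.034°, D_min = 232.966°, rainbow angle = 52.966°.
At 670 nm (n = 1.332): cos²i = 0.09678 → i = 71.875°, r = 45.520°, D_min = 230.628°, rainbow angle = 50.628°.
Angular width = |52.966° − 50.628°| = 2.337°.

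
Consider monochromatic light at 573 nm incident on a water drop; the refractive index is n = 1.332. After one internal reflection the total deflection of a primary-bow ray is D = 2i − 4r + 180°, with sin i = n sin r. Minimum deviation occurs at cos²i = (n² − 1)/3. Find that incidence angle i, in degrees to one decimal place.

59.5°

cos²i = (1.332² − 1)/3 = (1.77422 − 1)/3 = 0.25807.
cos i = 0.50801, so i = 59.469°.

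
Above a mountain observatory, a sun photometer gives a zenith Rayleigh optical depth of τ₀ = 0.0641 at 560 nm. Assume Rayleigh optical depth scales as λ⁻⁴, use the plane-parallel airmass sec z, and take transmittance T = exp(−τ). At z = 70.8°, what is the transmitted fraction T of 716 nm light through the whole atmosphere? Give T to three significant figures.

sec 70.8° = 3.0407.
τ = 0.0641 × (560/716)⁴ × 3.0407 = 0.0641 × 0.3742 × 3.0407 = 0.0729.
T = exp(−0.0729) = 0.9297.

0.930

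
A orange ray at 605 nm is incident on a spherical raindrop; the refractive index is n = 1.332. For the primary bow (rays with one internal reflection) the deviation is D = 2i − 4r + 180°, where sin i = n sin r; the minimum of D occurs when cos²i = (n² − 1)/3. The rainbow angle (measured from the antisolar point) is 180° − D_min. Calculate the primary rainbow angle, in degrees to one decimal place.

cos²i = (1.77422 − 1)/3 = 0.25807; i = arccos(0.50801) = 59.469°.
sin r = sin 59.469°/1.332 = 0.64666; r = 40.290°.
D_min = 2·59.469° − 4·40.290° + 180° = 137.776°.
Rainbow angle = 180° − D_min = 42.224°.

42.2°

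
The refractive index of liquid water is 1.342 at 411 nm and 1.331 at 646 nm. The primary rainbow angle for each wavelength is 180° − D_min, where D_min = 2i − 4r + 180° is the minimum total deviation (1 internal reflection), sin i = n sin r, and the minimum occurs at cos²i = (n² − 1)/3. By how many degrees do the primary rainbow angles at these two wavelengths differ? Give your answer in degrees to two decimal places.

1.58°

At 411 nm (n = 1.342): cos²i = 0.26699 → i = 58.888°, r = 39.641°, D_min = 139.213°, rainbow angle = 40.787°.
At 646 nm (n = 1.331): cos²i = 0.25719 → i = 59.527°, r = 40.356°, D_min = 137.630°, rainbow angle = 42.370°.
Angular width = |40.787° − 42.370°| = 1.583°.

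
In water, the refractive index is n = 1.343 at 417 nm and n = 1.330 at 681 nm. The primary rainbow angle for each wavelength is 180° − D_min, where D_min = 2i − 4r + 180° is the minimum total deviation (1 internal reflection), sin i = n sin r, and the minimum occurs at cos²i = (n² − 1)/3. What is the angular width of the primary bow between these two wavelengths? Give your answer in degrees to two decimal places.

1.87°

At 417 nm (n = 1.343): cos²i = 0.26788 → i = 58.830°, r = 39.577°, D_min = 139.354°, rainbow angle = 40.646°.
At 681 nm (n = 1.330): cos²i = 0.25630 → i = 59.585°, r = 40.422°, D_min = 137.484°, rainbow angle = 42.516°.
Angular width = |40.646° − 42.516°| = 1.871°.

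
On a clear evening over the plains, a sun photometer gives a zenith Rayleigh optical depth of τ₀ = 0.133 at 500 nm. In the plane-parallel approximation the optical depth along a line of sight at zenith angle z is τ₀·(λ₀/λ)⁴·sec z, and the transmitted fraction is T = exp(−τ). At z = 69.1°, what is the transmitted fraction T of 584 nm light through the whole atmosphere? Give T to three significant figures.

0.818

sec 69.1° = 2.8032.
τ = 0.133 × (500/584)⁴ × 2.8032 = 0.133 × 0.5373 × 2.8032 = 0.2003.
T = exp(−0.2003) = 0.8185.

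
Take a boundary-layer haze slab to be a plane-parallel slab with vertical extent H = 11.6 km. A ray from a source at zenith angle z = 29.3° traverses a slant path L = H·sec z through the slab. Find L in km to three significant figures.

sec z = 1/cos 29.3° = 1.1467.
L = 11.6 × 1.1467 = 13.302 km.

13.3 km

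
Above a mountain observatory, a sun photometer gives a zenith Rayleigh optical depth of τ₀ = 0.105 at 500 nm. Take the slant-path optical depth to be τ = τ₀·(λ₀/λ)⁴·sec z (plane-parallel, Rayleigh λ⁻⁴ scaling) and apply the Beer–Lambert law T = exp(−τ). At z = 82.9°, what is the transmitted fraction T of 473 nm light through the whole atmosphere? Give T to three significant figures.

sec 82.9° = 8.0905.
τ = 0.105 × (500/473)⁴ × 8.0905 = 0.105 × 1.2486 × 8.0905 = 1.0607.
T = exp(−1.0607) = 0.3462.

0.346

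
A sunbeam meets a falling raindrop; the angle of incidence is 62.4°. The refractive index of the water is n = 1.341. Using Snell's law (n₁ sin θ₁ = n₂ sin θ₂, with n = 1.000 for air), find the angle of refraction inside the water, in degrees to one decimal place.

41.4°

Snell: sin θ_r = sin θ_i / n = sin 62.4° / 1.341 = 0.8862 / 1.341 = 0.6609.
θ_r = arcsin(0.6609) = 41.36°.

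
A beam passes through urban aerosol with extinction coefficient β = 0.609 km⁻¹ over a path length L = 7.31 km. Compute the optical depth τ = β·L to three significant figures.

τ = β·L = 0.609 × 7.31 = 4.4518.

4.45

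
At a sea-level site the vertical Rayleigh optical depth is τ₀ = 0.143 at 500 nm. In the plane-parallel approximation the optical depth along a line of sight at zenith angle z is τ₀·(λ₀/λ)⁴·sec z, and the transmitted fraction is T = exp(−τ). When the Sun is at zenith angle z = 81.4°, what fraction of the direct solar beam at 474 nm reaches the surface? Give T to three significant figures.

0.306

sec 81.4° = 6.6874.
τ = 0.143 × (500/474)⁴ × 6.6874 = 0.143 × 1.2381 × 6.6874 = 1.1840.
T = exp(−1.1840) = 0.3060.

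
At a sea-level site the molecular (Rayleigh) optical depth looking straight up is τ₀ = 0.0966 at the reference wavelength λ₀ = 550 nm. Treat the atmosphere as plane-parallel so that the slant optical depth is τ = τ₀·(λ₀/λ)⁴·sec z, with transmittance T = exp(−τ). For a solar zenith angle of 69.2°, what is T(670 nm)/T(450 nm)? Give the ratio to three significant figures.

1.62

Airmass: sec 69.2° = 2.8161.
τ(670 nm) = 0.0966 × (550/670)⁴ × 2.8161 = 0.0966 × 0.4541 × 2.8161 = 0.1235.
τ(450 nm) = 0.0966 × (550/450)⁴ × 2.8161 = 0.0966 × 2.2315 × 2.8161 = 0.6070.
T(670)/T(450) = exp(τ_B − τ_A) = exp(0.4835) = 1.6218.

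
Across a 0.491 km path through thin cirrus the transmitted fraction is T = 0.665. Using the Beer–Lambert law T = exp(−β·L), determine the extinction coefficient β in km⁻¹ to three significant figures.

Beer–Lambert: T = exp(−βL) ⇒ β = −ln(T)/L = −ln(0.665)/0.491 = 0.4080/0.491 = 0.8309 km⁻¹.

0.831 km⁻¹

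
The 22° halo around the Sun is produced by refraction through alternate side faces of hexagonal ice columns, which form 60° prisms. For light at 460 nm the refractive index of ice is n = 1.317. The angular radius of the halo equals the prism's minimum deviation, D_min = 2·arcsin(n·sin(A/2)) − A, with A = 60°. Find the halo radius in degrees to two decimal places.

n·sin(A/2) = 1.317 × sin 30° = 1.317 × 0.5000 = 0.6585.
D_min = 2·arcsin(0.6585) − 60° = 2 × 41.186° − 60° = 22.371°.

22.37°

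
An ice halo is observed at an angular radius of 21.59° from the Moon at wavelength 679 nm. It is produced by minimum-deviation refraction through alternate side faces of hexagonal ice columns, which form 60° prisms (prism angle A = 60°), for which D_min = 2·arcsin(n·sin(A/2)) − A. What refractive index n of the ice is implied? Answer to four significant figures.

1.307

Rearranging: n = sin((D_min + A)/2) / sin(A/2).
(D_min + A)/2 = (21.59° + 60°)/2 = 40.795°.
n = sin 40.795° / sin 30° = 0.6534 / 0.5000 = 1.3067.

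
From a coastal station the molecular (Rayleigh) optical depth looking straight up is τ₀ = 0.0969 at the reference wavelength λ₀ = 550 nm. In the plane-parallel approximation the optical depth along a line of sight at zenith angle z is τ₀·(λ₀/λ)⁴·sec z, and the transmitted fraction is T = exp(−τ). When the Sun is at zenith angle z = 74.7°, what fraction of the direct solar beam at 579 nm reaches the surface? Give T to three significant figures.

sec 74.7° = 3.7897.
τ = 0.0969 × (550/579)⁴ × 3.7897 = 0.0969 × 0.8142 × 3.7897 = 0.2990.
T = exp(−0.2990) = 0.7416.

0.742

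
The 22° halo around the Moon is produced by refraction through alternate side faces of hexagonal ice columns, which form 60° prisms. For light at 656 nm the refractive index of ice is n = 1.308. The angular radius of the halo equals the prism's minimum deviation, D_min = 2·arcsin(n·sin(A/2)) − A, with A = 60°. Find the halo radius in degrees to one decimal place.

21.7°

n·sin(A/2) = 1.308 × sin 30° = 1.308 × 0.5000 = 0.6540.
D_min = 2·arcsin(0.6540) − 60° = 2 × 40.844° − 60° = 21.688°.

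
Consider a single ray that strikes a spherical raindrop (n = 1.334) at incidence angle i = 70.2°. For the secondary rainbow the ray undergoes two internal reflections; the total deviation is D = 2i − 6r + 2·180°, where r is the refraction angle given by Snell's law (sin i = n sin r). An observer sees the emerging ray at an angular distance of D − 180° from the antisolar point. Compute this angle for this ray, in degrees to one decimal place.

51.3°

sin r = sin 70.2° / 1.334 = 0.9409/1.334 = 0.7053; r = 44.85°.
D = 2·70.2° − 6·44.85° + 2·180° = 140.40° − 269.13° + 360° = 231.27°.
Angle from antisolar point = D − 180° = 51.27°.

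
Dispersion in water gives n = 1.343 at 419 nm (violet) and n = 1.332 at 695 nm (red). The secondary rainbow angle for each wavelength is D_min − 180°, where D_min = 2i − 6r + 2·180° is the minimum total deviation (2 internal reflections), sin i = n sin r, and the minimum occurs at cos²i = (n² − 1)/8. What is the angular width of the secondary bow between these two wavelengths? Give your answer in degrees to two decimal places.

2.85°

At 419 nm (n = 1.343): cos²i = 0.10046 → i = 71.522°, r = 44.928°, D_min = 233.478°, rainbow angle = 53.478°.
At 695 nm (n = 1.332): cos²i = 0.09678 → i = 71.875°, r = 45.520°, D_min = 230.628°, rainbow angle = 50.628°.
Angular width = |53.478° − 50.628°| = 2.849°.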